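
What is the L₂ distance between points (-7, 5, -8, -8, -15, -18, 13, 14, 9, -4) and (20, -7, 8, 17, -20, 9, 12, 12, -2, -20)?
53.7587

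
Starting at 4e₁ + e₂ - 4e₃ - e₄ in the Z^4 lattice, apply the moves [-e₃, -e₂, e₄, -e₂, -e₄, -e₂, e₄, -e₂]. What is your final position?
(4, -3, -5, 0)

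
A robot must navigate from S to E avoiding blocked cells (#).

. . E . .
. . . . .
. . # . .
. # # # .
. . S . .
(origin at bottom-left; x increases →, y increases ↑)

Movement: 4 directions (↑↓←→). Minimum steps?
8
(one shortest path: (2, 0) → (1, 0) → (0, 0) → (0, 1) → (0, 2) → (1, 2) → (1, 3) → (2, 3) → (2, 4))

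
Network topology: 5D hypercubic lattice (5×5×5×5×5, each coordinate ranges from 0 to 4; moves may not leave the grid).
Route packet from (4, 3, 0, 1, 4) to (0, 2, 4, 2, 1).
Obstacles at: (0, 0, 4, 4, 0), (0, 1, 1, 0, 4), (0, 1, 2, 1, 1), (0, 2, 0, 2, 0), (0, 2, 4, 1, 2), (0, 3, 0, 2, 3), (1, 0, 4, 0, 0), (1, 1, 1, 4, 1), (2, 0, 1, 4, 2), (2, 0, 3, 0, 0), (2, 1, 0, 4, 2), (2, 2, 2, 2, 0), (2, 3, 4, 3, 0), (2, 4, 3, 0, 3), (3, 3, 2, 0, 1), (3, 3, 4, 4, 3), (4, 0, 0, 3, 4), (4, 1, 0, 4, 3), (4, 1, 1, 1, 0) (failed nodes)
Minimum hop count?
13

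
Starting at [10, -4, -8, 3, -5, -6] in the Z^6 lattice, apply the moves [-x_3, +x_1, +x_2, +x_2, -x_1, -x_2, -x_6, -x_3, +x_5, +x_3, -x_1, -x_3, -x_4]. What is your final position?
(9, -3, -10, 2, -4, -7)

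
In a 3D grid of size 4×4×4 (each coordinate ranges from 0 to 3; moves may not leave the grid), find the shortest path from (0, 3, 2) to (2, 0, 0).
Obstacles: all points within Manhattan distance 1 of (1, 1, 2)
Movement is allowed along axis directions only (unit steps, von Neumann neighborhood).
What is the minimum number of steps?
7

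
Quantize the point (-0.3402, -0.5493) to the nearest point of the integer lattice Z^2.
(0, -1)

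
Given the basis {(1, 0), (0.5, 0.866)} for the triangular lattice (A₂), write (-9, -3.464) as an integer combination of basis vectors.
-7b₁ - 4b₂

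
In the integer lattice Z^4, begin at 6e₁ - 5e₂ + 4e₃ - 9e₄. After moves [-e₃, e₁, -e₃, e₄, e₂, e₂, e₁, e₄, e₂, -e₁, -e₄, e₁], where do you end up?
(8, -2, 2, -8)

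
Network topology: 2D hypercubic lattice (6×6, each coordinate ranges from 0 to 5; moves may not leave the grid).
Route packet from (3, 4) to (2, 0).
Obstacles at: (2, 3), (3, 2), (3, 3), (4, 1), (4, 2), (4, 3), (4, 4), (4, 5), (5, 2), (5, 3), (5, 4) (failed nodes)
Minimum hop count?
7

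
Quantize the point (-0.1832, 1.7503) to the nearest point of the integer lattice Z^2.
(0, 2)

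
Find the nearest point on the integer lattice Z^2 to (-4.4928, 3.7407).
(-4, 4)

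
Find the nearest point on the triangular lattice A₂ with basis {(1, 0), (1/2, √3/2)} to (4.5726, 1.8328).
(5, 1.732)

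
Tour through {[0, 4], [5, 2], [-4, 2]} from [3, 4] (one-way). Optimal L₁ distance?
17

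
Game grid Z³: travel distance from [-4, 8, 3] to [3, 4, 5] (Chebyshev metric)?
7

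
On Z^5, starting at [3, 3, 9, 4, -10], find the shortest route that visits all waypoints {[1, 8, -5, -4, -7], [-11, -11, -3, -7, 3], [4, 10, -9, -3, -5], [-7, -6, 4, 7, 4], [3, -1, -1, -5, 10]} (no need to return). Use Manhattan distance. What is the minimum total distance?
147
(one optimal route: (3, 3, 9, 4, -10) → (1, 8, -5, -4, -7) → (4, 10, -9, -3, -5) → (3, -1, -1, -5, 10) → (-11, -11, -3, -7, 3) → (-7, -6, 4, 7, 4))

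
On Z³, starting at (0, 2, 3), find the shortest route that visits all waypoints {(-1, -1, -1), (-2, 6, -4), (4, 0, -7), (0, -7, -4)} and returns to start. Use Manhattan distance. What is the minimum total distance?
60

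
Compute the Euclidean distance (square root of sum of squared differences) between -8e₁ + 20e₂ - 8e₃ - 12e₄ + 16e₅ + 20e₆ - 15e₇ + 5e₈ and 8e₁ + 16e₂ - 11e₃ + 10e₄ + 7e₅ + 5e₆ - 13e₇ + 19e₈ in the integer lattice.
35.6511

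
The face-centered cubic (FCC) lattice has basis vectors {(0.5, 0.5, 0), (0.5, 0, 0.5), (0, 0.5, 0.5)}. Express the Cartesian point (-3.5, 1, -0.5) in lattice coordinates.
-2b₁ - 5b₂ + 4b₃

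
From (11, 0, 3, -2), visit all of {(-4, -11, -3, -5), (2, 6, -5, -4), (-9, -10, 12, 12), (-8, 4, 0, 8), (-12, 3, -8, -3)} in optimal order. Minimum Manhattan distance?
135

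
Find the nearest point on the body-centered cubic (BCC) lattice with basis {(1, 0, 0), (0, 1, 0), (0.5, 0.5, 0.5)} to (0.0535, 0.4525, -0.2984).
(0.5, 0.5, -0.5)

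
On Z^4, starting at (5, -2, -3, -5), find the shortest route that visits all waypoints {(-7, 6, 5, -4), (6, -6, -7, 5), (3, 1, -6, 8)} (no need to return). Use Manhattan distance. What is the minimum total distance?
71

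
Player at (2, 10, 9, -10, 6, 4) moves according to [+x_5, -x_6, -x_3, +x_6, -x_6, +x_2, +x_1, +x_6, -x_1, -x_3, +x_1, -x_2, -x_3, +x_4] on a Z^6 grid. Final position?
(3, 10, 6, -9, 7, 4)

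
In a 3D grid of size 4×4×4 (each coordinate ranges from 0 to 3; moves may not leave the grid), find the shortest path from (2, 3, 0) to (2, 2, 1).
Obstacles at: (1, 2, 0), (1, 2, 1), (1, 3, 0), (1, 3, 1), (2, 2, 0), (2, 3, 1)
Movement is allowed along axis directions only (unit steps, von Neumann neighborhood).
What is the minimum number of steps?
4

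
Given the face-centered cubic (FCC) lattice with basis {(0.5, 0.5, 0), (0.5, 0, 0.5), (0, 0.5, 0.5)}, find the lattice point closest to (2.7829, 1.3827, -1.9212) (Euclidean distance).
(2.5, 1.5, -2)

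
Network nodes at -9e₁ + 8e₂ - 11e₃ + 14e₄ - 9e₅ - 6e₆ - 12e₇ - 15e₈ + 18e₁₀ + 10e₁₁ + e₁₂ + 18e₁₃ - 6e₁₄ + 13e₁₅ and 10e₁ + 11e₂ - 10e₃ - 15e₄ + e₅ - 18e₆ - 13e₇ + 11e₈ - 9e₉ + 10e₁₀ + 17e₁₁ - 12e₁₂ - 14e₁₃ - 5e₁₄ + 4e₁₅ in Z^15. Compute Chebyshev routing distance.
32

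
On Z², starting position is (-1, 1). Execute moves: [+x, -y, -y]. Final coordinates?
(0, -1)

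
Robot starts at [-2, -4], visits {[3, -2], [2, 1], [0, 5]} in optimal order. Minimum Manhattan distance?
17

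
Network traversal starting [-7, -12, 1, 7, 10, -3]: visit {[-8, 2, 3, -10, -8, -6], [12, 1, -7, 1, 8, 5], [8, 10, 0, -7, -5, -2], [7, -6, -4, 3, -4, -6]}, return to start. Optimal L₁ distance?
224
(one optimal route: (-7, -12, 1, 7, 10, -3) → (-8, 2, 3, -10, -8, -6) → (8, 10, 0, -7, -5, -2) → (7, -6, -4, 3, -4, -6) → (12, 1, -7, 1, 8, 5) → (-7, -12, 1, 7, 10, -3))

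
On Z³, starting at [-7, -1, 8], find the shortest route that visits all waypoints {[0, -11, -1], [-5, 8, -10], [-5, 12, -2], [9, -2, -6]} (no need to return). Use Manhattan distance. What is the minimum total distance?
88
(one optimal route: (-7, -1, 8) → (-5, 12, -2) → (-5, 8, -10) → (9, -2, -6) → (0, -11, -1))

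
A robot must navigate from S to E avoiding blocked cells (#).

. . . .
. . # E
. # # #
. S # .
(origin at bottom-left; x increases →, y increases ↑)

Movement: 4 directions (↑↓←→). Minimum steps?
8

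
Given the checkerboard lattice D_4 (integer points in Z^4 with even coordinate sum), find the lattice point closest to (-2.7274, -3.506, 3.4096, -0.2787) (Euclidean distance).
(-3, -4, 3, 0)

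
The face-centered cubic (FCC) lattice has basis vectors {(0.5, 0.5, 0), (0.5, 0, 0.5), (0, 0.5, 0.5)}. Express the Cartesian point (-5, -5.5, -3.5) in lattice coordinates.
-7b₁ - 3b₂ - 4b₃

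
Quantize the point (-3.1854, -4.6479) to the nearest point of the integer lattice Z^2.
(-3, -5)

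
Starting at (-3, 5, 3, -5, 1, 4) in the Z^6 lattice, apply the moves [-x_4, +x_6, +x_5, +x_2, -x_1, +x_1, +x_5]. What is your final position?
(-3, 6, 3, -6, 3, 5)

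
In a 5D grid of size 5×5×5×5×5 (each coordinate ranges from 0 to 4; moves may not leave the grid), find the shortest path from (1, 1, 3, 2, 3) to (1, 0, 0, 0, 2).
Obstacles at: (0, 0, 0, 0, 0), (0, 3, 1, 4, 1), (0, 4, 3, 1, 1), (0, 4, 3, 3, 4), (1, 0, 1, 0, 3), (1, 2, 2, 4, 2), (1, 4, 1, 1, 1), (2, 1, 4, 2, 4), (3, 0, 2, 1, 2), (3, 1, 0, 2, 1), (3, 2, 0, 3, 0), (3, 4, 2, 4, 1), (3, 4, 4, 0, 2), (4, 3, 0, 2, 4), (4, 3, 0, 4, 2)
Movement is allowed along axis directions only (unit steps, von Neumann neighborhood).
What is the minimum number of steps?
7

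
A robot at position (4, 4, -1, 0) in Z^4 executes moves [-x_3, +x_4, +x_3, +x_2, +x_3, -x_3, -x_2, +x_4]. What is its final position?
(4, 4, -1, 2)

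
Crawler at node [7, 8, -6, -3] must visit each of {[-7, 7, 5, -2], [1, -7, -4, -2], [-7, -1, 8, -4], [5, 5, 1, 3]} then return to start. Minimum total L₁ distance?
106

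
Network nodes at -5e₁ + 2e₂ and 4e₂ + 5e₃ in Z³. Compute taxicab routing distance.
12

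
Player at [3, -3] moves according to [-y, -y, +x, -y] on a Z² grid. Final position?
(4, -6)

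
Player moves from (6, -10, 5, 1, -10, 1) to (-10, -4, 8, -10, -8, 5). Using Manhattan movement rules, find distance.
42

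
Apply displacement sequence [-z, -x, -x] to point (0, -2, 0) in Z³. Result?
(-2, -2, -1)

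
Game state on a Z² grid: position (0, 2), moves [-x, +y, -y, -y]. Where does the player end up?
(-1, 1)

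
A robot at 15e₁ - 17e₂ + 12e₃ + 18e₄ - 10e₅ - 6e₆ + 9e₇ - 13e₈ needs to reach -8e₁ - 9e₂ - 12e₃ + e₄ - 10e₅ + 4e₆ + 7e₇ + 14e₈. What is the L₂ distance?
47.8644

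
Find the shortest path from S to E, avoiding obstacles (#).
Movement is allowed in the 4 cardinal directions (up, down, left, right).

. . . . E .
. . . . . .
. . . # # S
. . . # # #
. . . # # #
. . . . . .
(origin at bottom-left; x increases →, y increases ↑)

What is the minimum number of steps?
3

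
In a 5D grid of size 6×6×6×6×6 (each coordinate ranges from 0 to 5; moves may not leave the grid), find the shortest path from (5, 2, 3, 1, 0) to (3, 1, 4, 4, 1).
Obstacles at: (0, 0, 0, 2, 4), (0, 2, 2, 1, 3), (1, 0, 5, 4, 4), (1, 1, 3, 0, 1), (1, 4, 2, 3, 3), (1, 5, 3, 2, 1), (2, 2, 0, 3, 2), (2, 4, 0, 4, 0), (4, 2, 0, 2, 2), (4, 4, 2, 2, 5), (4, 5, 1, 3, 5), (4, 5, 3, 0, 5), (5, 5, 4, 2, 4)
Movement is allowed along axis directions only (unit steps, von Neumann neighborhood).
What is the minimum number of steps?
8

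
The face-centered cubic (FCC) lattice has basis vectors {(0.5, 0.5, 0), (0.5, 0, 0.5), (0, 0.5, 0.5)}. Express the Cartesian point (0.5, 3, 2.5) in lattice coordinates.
b₁ + 5b₃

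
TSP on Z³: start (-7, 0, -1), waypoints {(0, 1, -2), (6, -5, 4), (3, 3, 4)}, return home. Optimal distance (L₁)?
54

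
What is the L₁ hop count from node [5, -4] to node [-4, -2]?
11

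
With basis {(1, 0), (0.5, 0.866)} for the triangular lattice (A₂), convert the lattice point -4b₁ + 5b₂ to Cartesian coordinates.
(-1.5, 4.33)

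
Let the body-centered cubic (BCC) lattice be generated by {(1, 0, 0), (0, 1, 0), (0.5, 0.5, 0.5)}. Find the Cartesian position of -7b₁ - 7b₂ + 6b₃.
(-4, -4, 3)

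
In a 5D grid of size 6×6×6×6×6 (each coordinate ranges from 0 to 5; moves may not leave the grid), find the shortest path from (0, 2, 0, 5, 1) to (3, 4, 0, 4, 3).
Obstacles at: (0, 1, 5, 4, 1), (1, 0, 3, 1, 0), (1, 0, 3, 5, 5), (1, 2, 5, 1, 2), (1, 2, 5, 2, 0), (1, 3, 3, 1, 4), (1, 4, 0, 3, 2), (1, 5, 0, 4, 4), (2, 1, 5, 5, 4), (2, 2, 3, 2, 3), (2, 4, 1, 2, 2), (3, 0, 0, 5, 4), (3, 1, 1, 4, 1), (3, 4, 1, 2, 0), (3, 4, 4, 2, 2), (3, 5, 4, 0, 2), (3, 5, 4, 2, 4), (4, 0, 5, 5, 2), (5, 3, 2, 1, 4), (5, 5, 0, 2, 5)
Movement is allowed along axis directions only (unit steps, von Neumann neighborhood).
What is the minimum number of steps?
8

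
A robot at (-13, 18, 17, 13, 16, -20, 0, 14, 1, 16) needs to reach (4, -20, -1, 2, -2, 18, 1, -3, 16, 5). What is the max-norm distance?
38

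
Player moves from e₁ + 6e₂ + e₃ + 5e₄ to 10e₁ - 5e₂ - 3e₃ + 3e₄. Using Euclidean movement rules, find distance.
14.8997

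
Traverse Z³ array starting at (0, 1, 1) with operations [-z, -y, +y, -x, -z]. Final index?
(-1, 1, -1)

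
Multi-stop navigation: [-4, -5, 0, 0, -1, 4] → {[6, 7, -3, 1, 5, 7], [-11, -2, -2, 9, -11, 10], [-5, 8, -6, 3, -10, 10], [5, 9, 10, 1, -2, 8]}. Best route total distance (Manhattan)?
123
(one optimal route: (-4, -5, 0, 0, -1, 4) → (-11, -2, -2, 9, -11, 10) → (-5, 8, -6, 3, -10, 10) → (6, 7, -3, 1, 5, 7) → (5, 9, 10, 1, -2, 8))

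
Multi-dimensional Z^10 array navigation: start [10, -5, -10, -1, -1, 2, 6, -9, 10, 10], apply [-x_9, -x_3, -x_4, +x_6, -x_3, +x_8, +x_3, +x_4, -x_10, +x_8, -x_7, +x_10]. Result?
(10, -5, -11, -1, -1, 3, 5, -7, 9, 10)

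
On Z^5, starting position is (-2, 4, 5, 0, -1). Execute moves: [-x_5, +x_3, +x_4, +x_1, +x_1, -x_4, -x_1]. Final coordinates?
(-1, 4, 6, 0, -2)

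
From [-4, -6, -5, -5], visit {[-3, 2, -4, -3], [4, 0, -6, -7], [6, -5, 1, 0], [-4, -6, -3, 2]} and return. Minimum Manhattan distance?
74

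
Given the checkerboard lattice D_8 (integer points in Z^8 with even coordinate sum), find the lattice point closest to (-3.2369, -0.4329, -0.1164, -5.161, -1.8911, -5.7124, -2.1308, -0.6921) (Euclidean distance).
(-3, -1, 0, -5, -2, -6, -2, -1)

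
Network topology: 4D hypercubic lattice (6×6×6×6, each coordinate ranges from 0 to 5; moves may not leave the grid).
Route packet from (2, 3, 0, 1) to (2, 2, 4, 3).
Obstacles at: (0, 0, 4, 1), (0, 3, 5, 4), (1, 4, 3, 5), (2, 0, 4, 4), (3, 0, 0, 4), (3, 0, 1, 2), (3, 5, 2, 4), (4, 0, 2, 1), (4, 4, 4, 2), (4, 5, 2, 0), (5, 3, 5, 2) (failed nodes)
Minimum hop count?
7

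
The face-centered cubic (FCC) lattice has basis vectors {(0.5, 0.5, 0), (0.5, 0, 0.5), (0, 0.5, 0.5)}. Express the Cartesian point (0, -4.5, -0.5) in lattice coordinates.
-4b₁ + 4b₂ - 5b₃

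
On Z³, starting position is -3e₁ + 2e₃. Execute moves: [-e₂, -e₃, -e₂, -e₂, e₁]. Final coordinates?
(-2, -3, 1)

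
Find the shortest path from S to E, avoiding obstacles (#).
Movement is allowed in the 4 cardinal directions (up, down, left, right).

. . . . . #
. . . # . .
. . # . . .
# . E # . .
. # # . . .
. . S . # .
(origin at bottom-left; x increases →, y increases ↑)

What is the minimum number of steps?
14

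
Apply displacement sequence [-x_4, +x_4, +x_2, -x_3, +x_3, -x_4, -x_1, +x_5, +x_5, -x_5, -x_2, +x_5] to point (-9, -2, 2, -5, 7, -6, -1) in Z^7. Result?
(-10, -2, 2, -6, 9, -6, -1)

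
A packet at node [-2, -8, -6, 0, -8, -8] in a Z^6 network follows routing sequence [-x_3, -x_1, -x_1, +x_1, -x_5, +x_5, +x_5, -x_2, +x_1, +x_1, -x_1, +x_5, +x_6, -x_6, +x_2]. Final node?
(-2, -8, -7, 0, -6, -8)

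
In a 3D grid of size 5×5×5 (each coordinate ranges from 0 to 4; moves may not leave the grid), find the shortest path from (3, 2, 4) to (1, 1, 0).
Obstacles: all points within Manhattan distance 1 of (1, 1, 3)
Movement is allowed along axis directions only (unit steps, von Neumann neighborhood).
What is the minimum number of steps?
7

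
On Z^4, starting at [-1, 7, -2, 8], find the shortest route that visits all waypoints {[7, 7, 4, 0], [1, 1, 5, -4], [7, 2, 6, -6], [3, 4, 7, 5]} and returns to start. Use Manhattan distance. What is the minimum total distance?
80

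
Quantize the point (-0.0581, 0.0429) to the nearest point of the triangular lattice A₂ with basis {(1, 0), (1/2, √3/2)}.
(0, 0)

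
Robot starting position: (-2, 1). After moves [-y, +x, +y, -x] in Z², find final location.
(-2, 1)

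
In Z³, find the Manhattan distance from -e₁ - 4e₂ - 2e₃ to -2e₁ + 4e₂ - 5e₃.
12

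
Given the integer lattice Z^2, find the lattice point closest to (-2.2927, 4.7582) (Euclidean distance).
(-2, 5)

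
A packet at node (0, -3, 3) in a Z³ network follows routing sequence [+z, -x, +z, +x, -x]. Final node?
(-1, -3, 5)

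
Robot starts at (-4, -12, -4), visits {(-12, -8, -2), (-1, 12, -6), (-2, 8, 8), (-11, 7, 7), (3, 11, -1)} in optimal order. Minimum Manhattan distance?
77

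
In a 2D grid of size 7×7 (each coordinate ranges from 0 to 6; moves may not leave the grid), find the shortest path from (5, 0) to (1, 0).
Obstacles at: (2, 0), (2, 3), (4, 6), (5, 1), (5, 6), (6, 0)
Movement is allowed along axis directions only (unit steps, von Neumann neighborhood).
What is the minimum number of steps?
6
(one shortest path: (5, 0) → (4, 0) → (3, 0) → (3, 1) → (2, 1) → (1, 1) → (1, 0))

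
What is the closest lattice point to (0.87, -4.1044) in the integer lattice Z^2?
(1, -4)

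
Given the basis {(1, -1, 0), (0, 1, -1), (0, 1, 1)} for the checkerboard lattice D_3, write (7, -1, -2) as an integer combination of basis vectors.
7b₁ + 4b₂ + 2b₃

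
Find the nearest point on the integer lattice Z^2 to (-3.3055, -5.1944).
(-3, -5)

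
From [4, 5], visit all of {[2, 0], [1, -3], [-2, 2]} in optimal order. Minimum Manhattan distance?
19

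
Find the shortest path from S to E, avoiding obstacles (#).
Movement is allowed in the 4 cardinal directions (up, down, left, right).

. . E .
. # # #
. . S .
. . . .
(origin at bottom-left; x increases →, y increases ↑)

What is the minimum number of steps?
6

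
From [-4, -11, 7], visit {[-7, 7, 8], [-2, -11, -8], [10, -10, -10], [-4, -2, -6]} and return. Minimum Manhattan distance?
106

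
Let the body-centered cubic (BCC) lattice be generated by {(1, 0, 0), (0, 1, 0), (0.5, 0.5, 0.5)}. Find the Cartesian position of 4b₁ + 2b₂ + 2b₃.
(5, 3, 1)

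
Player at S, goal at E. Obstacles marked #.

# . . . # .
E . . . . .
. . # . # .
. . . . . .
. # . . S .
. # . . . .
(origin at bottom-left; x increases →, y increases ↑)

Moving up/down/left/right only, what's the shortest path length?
7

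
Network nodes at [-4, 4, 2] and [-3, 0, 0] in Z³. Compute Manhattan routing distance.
7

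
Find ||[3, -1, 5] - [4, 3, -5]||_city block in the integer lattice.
15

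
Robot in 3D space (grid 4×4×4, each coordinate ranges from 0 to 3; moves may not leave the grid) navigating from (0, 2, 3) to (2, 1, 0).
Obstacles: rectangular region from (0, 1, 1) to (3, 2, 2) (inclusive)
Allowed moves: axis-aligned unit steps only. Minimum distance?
8
(one shortest path: (0, 2, 3) → (1, 2, 3) → (2, 2, 3) → (2, 1, 3) → (2, 0, 3) → (2, 0, 2) → (2, 0, 1) → (2, 0, 0) → (2, 1, 0))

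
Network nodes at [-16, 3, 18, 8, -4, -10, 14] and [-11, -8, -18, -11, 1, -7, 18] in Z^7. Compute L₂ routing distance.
43.0465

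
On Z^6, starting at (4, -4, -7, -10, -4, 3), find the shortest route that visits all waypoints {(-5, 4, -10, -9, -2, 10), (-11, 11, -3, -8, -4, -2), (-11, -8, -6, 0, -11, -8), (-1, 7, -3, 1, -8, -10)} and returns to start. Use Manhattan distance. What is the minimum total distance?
182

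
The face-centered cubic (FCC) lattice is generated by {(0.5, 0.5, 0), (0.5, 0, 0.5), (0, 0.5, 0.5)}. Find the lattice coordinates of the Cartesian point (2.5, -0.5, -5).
7b₁ - 2b₂ - 8b₃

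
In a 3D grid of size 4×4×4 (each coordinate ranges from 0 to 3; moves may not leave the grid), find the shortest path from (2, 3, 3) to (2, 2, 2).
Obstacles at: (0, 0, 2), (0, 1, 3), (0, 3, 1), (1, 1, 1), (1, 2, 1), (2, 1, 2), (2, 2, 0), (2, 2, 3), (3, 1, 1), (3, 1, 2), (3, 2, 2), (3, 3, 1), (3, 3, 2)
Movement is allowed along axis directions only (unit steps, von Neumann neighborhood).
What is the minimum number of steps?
2
(one shortest path: (2, 3, 3) → (2, 3, 2) → (2, 2, 2))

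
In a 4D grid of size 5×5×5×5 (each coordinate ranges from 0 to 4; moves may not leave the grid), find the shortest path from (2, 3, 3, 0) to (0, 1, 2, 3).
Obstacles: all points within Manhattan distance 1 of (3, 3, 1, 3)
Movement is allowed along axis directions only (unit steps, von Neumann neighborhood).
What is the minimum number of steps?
8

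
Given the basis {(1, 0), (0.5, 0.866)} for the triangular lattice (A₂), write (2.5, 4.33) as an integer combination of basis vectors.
5b₂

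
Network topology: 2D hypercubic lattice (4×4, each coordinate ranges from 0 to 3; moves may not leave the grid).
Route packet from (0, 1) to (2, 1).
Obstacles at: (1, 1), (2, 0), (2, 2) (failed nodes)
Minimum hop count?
8
(one shortest path: (0, 1) → (0, 2) → (1, 2) → (1, 3) → (2, 3) → (3, 3) → (3, 2) → (3, 1) → (2, 1))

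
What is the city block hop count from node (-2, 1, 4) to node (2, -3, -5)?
17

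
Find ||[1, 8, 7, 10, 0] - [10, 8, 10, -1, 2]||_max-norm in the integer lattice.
11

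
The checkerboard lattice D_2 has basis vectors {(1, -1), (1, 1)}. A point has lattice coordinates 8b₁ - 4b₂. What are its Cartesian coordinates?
(4, -12)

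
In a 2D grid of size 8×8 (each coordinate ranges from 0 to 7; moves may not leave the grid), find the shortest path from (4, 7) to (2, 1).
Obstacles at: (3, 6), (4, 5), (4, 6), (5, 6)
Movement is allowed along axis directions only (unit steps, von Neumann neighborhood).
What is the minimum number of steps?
8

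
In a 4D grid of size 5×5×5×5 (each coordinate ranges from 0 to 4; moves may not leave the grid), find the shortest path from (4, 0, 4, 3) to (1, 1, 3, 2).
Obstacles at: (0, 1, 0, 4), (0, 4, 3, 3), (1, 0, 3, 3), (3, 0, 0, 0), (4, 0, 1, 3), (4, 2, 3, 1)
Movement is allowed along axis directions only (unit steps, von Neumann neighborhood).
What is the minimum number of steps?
6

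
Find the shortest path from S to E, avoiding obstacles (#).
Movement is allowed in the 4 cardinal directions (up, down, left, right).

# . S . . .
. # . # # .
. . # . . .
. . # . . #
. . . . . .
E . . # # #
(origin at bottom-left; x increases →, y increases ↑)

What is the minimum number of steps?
13
(one shortest path: (2, 5) → (3, 5) → (4, 5) → (5, 5) → (5, 4) → (5, 3) → (4, 3) → (3, 3) → (3, 2) → (3, 1) → (2, 1) → (1, 1) → (0, 1) → (0, 0))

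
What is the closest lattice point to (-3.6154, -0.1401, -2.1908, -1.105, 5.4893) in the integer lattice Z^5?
(-4, 0, -2, -1, 5)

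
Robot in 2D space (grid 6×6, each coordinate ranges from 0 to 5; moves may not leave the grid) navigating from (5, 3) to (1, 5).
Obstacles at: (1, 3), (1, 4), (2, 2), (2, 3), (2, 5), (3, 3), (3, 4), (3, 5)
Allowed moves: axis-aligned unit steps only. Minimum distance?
12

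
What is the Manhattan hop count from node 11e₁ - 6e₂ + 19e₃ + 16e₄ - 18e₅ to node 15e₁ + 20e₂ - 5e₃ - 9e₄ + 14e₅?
111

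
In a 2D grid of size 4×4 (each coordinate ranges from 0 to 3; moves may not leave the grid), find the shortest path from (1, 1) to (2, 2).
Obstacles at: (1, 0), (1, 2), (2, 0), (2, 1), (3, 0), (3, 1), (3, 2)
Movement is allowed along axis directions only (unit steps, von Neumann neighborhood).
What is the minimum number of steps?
6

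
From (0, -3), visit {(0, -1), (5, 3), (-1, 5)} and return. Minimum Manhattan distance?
28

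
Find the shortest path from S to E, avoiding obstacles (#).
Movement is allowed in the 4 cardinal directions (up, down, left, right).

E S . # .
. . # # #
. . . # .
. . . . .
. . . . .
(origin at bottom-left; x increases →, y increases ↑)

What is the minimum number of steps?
1
(one shortest path: (1, 4) → (0, 4))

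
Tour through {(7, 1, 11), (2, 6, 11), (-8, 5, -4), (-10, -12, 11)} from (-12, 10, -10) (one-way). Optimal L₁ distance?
81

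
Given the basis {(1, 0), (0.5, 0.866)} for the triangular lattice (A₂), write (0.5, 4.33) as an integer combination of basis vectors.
-2b₁ + 5b₂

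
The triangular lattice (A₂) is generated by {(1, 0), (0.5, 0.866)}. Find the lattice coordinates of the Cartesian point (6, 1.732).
5b₁ + 2b₂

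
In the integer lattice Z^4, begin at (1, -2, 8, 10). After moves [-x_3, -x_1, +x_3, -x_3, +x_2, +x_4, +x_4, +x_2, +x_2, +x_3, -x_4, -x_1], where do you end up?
(-1, 1, 8, 11)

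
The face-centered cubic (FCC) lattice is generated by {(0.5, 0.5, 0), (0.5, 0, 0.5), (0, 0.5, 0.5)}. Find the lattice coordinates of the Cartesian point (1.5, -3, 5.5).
-7b₁ + 10b₂ + b₃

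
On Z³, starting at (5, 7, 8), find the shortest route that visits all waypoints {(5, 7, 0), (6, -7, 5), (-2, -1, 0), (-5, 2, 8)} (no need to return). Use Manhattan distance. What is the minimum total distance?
60
(one optimal route: (5, 7, 8) → (5, 7, 0) → (-2, -1, 0) → (-5, 2, 8) → (6, -7, 5))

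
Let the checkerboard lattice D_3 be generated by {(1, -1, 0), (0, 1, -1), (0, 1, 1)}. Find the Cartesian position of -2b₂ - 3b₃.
(0, -5, -1)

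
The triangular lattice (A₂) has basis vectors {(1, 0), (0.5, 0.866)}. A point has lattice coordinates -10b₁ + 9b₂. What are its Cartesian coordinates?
(-5.5, 7.794)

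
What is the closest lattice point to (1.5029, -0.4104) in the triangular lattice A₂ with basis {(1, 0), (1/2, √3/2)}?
(1.5, -0.866)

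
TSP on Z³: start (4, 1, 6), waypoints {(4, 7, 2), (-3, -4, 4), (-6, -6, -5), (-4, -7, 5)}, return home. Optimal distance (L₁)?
72
(one optimal route: (4, 1, 6) → (4, 7, 2) → (-6, -6, -5) → (-4, -7, 5) → (-3, -4, 4) → (4, 1, 6))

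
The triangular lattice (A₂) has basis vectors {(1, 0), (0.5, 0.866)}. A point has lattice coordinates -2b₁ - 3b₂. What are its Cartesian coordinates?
(-3.5, -2.598)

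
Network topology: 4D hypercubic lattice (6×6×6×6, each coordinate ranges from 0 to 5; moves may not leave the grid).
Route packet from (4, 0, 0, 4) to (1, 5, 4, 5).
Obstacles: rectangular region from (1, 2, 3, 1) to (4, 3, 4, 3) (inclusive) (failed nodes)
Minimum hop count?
13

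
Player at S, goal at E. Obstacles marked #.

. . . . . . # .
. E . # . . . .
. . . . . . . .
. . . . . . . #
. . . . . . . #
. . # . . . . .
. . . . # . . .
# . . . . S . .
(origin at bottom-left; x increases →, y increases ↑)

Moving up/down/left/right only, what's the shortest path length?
10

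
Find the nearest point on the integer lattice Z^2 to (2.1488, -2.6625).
(2, -3)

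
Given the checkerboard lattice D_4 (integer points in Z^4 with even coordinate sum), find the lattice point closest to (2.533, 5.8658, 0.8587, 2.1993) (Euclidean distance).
(3, 6, 1, 2)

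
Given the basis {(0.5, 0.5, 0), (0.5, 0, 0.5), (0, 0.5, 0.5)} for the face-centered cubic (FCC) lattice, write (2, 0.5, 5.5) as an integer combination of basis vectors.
-3b₁ + 7b₂ + 4b₃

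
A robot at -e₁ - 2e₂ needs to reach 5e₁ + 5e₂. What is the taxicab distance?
13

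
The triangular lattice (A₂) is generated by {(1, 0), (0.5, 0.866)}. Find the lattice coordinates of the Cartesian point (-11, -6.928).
-7b₁ - 8b₂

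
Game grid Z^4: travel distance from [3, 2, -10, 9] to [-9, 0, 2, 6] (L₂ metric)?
17.3494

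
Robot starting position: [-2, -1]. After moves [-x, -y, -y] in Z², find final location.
(-3, -3)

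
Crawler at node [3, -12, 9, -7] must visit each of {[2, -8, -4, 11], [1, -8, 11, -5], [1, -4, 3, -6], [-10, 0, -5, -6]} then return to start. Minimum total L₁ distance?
120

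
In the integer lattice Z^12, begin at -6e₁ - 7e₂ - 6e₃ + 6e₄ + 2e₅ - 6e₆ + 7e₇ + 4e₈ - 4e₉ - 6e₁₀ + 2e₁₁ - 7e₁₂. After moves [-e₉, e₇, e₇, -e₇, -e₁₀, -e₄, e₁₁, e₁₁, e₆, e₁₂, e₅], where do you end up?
(-6, -7, -6, 5, 3, -5, 8, 4, -5, -7, 4, -6)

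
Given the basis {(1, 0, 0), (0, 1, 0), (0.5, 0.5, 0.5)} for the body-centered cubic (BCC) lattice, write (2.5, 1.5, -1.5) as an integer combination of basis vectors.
4b₁ + 3b₂ - 3b₃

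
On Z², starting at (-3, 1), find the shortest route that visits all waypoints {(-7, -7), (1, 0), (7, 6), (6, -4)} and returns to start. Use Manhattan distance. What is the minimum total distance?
56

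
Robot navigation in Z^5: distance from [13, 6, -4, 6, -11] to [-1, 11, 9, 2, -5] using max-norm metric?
14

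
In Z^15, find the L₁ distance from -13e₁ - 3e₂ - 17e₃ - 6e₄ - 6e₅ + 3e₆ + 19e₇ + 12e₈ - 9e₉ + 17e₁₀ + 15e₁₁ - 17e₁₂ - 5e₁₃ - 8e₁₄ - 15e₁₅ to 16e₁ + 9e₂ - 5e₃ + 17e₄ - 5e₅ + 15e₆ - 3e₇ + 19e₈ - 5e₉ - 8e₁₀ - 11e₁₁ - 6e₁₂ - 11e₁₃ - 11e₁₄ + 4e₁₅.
212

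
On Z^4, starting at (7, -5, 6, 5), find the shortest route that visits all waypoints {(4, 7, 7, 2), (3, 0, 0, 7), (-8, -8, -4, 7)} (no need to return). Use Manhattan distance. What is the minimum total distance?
62
(one optimal route: (7, -5, 6, 5) → (4, 7, 7, 2) → (3, 0, 0, 7) → (-8, -8, -4, 7))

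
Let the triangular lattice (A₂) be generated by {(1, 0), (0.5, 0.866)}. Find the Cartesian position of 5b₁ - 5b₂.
(2.5, -4.33)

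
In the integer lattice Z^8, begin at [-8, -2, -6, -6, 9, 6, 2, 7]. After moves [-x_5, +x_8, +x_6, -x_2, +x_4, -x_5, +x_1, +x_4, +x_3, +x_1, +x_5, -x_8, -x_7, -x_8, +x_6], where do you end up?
(-6, -3, -5, -4, 8, 8, 1, 6)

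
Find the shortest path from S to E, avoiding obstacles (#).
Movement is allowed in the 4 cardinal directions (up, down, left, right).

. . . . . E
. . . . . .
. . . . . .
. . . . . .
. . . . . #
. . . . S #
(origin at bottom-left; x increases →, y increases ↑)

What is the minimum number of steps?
6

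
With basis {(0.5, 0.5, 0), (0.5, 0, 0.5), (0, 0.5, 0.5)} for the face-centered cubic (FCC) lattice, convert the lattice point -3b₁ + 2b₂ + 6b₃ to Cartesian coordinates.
(-0.5, 1.5, 4)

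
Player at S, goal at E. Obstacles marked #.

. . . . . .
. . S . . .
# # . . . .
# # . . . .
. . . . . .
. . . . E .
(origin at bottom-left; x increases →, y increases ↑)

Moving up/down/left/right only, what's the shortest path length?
6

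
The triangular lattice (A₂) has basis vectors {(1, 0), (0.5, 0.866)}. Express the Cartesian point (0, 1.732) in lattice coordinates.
-b₁ + 2b₂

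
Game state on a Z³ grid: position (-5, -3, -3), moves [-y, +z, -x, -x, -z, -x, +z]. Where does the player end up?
(-8, -4, -2)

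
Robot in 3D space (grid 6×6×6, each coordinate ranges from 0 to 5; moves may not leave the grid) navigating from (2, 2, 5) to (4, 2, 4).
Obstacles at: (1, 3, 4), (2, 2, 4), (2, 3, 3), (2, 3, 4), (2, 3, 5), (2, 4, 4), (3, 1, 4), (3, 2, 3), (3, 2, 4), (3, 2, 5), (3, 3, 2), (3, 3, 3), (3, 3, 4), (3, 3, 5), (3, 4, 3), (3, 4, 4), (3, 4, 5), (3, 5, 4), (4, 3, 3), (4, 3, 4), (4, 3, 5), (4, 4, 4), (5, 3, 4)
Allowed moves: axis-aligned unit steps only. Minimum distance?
5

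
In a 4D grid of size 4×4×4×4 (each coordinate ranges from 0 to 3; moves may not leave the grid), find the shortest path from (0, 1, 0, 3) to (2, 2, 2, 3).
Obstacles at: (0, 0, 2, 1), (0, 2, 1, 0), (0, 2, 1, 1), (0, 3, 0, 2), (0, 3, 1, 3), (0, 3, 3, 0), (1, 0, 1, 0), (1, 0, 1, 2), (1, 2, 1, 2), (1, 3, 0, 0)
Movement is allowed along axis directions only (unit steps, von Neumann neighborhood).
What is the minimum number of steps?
5
(one shortest path: (0, 1, 0, 3) → (1, 1, 0, 3) → (2, 1, 0, 3) → (2, 2, 0, 3) → (2, 2, 1, 3) → (2, 2, 2, 3))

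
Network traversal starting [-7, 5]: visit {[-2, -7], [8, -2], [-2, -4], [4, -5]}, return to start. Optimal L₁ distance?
54
(one optimal route: (-7, 5) → (8, -2) → (4, -5) → (-2, -7) → (-2, -4) → (-7, 5))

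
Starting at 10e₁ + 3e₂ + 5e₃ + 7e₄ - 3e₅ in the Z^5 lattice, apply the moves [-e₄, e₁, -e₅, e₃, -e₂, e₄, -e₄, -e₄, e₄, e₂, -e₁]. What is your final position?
(10, 3, 6, 6, -4)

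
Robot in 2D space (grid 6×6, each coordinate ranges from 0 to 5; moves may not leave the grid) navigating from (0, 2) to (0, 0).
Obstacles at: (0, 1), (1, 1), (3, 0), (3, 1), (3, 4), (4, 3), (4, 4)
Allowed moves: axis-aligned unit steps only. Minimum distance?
6
(one shortest path: (0, 2) → (1, 2) → (2, 2) → (2, 1) → (2, 0) → (1, 0) → (0, 0))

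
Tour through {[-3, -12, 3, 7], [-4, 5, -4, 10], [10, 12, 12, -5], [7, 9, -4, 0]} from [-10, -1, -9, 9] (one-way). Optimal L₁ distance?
112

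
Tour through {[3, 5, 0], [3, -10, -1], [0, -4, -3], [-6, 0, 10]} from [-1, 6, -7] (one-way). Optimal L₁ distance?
62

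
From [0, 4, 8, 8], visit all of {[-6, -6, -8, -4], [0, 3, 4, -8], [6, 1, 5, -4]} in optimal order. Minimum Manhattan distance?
66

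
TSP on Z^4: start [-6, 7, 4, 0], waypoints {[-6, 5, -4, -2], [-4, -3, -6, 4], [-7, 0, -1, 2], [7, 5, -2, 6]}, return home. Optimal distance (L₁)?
88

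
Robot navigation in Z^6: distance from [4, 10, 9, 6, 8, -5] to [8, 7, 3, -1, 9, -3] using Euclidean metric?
10.7238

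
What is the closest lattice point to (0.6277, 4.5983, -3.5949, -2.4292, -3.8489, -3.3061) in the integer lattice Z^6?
(1, 5, -4, -2, -4, -3)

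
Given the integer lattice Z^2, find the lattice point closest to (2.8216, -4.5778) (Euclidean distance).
(3, -5)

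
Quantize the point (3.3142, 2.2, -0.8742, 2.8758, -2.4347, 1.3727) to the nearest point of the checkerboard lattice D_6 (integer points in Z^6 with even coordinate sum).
(3, 2, -1, 3, -2, 1)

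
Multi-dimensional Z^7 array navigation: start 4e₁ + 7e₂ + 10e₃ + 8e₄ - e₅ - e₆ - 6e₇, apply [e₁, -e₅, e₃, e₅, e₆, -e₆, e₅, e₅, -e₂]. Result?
(5, 6, 11, 8, 1, -1, -6)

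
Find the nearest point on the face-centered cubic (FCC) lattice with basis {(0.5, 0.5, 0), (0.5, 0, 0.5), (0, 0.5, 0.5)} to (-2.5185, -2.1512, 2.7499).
(-2.5, -2, 2.5)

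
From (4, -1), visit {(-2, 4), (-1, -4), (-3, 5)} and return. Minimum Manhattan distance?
32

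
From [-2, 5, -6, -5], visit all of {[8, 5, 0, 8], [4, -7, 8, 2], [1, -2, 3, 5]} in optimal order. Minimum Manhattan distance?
65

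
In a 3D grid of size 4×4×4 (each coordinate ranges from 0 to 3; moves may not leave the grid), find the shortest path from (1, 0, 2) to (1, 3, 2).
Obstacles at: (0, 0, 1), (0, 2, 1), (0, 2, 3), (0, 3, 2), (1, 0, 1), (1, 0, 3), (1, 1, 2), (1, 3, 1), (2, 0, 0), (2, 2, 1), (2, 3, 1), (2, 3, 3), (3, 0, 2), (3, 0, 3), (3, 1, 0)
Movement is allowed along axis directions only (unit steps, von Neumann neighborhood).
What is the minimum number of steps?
5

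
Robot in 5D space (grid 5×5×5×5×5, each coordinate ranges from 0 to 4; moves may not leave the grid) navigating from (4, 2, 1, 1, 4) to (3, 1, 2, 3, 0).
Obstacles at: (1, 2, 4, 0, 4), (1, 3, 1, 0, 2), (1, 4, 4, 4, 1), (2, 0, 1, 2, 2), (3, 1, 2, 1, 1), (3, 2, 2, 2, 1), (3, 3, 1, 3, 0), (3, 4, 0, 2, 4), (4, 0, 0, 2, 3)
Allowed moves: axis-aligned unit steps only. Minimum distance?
9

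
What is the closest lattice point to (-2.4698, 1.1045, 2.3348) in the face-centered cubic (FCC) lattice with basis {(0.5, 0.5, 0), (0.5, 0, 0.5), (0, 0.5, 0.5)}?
(-2.5, 1, 2.5)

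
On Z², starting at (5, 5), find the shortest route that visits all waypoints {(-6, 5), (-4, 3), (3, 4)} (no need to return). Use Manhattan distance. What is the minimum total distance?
15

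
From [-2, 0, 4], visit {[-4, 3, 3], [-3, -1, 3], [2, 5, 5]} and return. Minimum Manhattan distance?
28
(one optimal route: (-2, 0, 4) → (-3, -1, 3) → (-4, 3, 3) → (2, 5, 5) → (-2, 0, 4))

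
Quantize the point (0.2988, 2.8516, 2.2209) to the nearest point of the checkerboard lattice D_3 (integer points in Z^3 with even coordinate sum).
(1, 3, 2)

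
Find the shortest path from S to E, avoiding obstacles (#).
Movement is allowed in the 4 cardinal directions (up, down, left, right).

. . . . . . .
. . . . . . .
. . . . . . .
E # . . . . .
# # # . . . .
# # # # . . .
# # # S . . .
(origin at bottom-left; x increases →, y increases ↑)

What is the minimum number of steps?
10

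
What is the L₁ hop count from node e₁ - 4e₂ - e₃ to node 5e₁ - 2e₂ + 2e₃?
9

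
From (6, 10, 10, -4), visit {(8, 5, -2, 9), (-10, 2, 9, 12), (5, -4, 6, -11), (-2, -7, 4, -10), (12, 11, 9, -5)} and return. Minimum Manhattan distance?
162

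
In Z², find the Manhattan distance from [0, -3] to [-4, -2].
5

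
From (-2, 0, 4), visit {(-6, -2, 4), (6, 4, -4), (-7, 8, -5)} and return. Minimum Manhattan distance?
64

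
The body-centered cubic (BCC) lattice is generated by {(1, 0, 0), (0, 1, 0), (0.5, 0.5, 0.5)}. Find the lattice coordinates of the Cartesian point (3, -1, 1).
2b₁ - 2b₂ + 2b₃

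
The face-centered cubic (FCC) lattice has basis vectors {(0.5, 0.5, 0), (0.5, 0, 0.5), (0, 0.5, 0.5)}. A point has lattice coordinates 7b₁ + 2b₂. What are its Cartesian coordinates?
(4.5, 3.5, 1)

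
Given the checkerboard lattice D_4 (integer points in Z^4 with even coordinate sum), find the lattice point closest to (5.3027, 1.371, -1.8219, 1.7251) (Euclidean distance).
(5, 1, -2, 2)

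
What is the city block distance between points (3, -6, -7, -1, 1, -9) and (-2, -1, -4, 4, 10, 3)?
39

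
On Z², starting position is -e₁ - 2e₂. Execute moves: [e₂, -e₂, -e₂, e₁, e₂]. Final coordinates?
(0, -2)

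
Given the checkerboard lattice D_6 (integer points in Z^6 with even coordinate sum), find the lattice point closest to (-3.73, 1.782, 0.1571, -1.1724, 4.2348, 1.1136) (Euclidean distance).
(-4, 2, 0, -1, 4, 1)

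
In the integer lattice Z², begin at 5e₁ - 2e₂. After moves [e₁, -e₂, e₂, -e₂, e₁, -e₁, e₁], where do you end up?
(7, -3)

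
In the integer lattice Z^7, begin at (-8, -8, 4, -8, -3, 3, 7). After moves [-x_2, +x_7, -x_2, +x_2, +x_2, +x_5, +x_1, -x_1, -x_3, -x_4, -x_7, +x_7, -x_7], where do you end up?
(-8, -8, 3, -9, -2, 3, 7)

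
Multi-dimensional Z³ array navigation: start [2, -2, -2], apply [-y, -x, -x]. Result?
(0, -3, -2)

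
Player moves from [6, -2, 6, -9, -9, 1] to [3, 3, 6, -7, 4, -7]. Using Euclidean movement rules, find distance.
16.4621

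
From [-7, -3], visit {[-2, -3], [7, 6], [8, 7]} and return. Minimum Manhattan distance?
50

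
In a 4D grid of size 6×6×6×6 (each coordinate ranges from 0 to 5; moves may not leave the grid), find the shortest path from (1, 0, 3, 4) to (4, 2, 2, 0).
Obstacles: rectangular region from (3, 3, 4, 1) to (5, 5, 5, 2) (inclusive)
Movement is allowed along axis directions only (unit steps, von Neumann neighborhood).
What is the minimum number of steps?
10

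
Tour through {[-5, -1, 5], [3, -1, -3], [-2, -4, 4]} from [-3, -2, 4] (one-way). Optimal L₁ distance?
26
(one optimal route: (-3, -2, 4) → (-5, -1, 5) → (-2, -4, 4) → (3, -1, -3))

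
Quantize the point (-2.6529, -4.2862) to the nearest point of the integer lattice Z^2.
(-3, -4)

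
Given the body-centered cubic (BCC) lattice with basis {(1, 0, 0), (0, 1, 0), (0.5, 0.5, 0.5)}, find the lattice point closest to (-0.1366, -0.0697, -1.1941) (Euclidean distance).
(0, 0, -1)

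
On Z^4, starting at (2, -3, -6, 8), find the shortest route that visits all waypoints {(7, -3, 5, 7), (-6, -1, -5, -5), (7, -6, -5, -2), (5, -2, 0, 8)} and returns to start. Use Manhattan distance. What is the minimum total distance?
86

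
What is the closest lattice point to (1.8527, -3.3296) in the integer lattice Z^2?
(2, -3)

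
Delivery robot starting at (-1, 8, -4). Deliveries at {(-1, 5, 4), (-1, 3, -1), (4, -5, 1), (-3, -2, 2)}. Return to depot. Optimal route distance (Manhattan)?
56
(one optimal route: (-1, 8, -4) → (-1, 5, 4) → (-3, -2, 2) → (4, -5, 1) → (-1, 3, -1) → (-1, 8, -4))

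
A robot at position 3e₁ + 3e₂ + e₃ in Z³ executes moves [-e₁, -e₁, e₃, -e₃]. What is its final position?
(1, 3, 1)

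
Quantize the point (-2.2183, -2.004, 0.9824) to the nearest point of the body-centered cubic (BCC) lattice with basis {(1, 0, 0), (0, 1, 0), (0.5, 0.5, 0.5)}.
(-2, -2, 1)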